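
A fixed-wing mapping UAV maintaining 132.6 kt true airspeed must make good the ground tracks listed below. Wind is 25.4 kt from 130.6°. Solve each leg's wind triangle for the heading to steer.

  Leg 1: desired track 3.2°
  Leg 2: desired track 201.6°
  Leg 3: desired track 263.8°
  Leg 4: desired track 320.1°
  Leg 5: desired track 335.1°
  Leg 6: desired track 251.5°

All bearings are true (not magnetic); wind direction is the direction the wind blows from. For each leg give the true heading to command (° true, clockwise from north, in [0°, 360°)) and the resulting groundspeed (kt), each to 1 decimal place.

Leg 1: desired track 3.2°; wind correction +8.8° → command heading 12.0°, groundspeed 146.5 kt
Leg 2: desired track 201.6°; wind correction -10.4° → command heading 191.2°, groundspeed 122.1 kt
Leg 3: desired track 263.8°; wind correction -8.0° → command heading 255.8°, groundspeed 148.7 kt
Leg 4: desired track 320.1°; wind correction +1.8° → command heading 321.9°, groundspeed 157.6 kt
Leg 5: desired track 335.1°; wind correction +4.6° → command heading 339.7°, groundspeed 155.3 kt
Leg 6: desired track 251.5°; wind correction -9.5° → command heading 242.0°, groundspeed 143.8 kt

Leg 1: heading=12.0°, groundspeed=146.5 kt
Leg 2: heading=191.2°, groundspeed=122.1 kt
Leg 3: heading=255.8°, groundspeed=148.7 kt
Leg 4: heading=321.9°, groundspeed=157.6 kt
Leg 5: heading=339.7°, groundspeed=155.3 kt
Leg 6: heading=242.0°, groundspeed=143.8 kt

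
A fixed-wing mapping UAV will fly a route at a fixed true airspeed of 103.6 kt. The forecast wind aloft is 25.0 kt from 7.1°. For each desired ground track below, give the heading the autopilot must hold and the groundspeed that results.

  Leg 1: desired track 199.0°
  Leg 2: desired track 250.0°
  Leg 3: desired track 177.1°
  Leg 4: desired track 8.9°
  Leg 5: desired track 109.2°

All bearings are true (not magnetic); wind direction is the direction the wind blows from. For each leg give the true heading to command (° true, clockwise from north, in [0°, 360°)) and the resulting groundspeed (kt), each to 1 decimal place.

Leg 1: heading=201.9°, groundspeed=127.9 kt
Leg 2: heading=262.4°, groundspeed=112.6 kt
Leg 3: heading=174.7°, groundspeed=128.1 kt
Leg 4: heading=8.5°, groundspeed=78.6 kt
Leg 5: heading=95.6°, groundspeed=105.9 kt

Leg 1: desired track 199.0°; wind correction +2.9° → command heading 201.9°, groundspeed 127.9 kt
Leg 2: desired track 250.0°; wind correction +12.4° → command heading 262.4°, groundspeed 112.6 kt
Leg 3: desired track 177.1°; wind correction -2.4° → command heading 174.7°, groundspeed 128.1 kt
Leg 4: desired track 8.9°; wind correction -0.4° → command heading 8.5°, groundspeed 78.6 kt
Leg 5: desired track 109.2°; wind correction -13.6° → command heading 95.6°, groundspeed 105.9 kt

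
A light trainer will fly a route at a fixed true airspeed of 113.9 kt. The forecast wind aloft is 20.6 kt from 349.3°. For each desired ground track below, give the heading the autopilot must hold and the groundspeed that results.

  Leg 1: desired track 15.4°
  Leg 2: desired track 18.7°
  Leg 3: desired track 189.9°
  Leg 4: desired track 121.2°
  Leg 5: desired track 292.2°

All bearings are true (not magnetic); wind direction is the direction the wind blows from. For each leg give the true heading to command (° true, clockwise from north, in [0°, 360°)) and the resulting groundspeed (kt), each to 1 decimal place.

Leg 1: heading=10.8°, groundspeed=95.0 kt
Leg 2: heading=13.6°, groundspeed=95.5 kt
Leg 3: heading=193.5°, groundspeed=133.0 kt
Leg 4: heading=113.5°, groundspeed=126.6 kt
Leg 5: heading=300.9°, groundspeed=101.4 kt

Leg 1: desired track 15.4°; wind correction -4.6° → command heading 10.8°, groundspeed 95.0 kt
Leg 2: desired track 18.7°; wind correction -5.1° → command heading 13.6°, groundspeed 95.5 kt
Leg 3: desired track 189.9°; wind correction +3.6° → command heading 193.5°, groundspeed 133.0 kt
Leg 4: desired track 121.2°; wind correction -7.7° → command heading 113.5°, groundspeed 126.6 kt
Leg 5: desired track 292.2°; wind correction +8.7° → command heading 300.9°, groundspeed 101.4 kt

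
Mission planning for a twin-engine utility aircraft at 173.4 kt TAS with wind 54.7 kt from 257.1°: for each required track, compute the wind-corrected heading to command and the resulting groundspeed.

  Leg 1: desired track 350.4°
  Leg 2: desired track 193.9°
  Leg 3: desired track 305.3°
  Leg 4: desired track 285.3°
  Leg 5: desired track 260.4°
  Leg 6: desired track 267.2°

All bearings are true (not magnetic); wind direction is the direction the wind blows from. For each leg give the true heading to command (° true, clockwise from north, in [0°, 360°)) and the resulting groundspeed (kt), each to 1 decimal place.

Leg 1: desired track 350.4°; wind correction -18.4° → command heading 332.0°, groundspeed 167.7 kt
Leg 2: desired track 193.9°; wind correction +16.4° → command heading 210.3°, groundspeed 141.7 kt
Leg 3: desired track 305.3°; wind correction -13.6° → command heading 291.7°, groundspeed 132.1 kt
Leg 4: desired track 285.3°; wind correction -8.6° → command heading 276.7°, groundspeed 123.3 kt
Leg 5: desired track 260.4°; wind correction -1.0° → command heading 259.4°, groundspeed 118.8 kt
Leg 6: desired track 267.2°; wind correction -3.2° → command heading 264.0°, groundspeed 119.3 kt

Leg 1: heading=332.0°, groundspeed=167.7 kt
Leg 2: heading=210.3°, groundspeed=141.7 kt
Leg 3: heading=291.7°, groundspeed=132.1 kt
Leg 4: heading=276.7°, groundspeed=123.3 kt
Leg 5: heading=259.4°, groundspeed=118.8 kt
Leg 6: heading=264.0°, groundspeed=119.3 kt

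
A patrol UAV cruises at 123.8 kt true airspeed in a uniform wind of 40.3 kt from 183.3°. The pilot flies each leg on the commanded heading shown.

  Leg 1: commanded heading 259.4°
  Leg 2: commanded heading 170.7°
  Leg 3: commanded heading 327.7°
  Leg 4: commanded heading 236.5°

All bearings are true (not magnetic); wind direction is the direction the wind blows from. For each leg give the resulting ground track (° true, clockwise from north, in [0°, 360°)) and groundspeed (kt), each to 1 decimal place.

Leg 1: track=278.3°, groundspeed=120.6 kt
Leg 2: track=164.8°, groundspeed=84.9 kt
Leg 3: track=336.2°, groundspeed=158.3 kt
Leg 4: track=254.4°, groundspeed=104.8 kt

Leg 1: heading 259.4°; drift +18.9° → track 278.3°, groundspeed 120.6 kt
Leg 2: heading 170.7°; drift -5.9° → track 164.8°, groundspeed 84.9 kt
Leg 3: heading 327.7°; drift +8.5° → track 336.2°, groundspeed 158.3 kt
Leg 4: heading 236.5°; drift +17.9° → track 254.4°, groundspeed 104.8 kt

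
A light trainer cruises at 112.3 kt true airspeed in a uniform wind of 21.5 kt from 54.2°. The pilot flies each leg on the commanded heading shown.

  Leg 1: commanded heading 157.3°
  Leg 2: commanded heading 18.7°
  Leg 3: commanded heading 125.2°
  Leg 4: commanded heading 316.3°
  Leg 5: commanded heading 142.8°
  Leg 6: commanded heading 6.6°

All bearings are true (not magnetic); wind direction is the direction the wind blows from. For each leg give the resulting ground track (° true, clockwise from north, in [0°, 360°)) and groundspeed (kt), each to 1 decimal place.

Leg 1: heading 157.3°; drift +10.1° → track 167.4°, groundspeed 119.0 kt
Leg 2: heading 18.7°; drift -7.5° → track 11.2°, groundspeed 95.6 kt
Leg 3: heading 125.2°; drift +10.9° → track 136.1°, groundspeed 107.2 kt
Leg 4: heading 316.3°; drift -10.5° → track 305.8°, groundspeed 117.2 kt
Leg 5: heading 142.8°; drift +10.9° → track 153.7°, groundspeed 113.8 kt
Leg 6: heading 6.6°; drift -9.2° → track 357.4°, groundspeed 99.1 kt

Leg 1: track=167.4°, groundspeed=119.0 kt
Leg 2: track=11.2°, groundspeed=95.6 kt
Leg 3: track=136.1°, groundspeed=107.2 kt
Leg 4: track=305.8°, groundspeed=117.2 kt
Leg 5: track=153.7°, groundspeed=113.8 kt
Leg 6: track=357.4°, groundspeed=99.1 kt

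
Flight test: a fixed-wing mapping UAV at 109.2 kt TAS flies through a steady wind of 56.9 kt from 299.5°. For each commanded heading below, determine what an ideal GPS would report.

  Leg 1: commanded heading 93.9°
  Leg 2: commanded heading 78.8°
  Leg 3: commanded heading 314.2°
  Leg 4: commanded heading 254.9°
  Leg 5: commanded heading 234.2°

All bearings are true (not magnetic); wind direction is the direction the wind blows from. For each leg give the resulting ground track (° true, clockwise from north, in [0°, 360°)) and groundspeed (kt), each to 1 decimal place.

Leg 1: track=102.6°, groundspeed=162.4 kt
Leg 2: track=92.5°, groundspeed=156.8 kt
Leg 3: track=329.1°, groundspeed=56.1 kt
Leg 4: track=224.7°, groundspeed=79.5 kt
Leg 5: track=203.0°, groundspeed=99.8 kt

Leg 1: heading 93.9°; drift +8.7° → track 102.6°, groundspeed 162.4 kt
Leg 2: heading 78.8°; drift +13.7° → track 92.5°, groundspeed 156.8 kt
Leg 3: heading 314.2°; drift +14.9° → track 329.1°, groundspeed 56.1 kt
Leg 4: heading 254.9°; drift -30.2° → track 224.7°, groundspeed 79.5 kt
Leg 5: heading 234.2°; drift -31.2° → track 203.0°, groundspeed 99.8 kt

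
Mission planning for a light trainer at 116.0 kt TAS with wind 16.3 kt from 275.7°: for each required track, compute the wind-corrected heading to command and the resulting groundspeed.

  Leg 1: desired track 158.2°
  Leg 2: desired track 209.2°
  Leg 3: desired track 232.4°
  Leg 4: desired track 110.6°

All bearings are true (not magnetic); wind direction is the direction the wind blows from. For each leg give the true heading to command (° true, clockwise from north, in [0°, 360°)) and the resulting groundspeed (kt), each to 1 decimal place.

Leg 1: heading=165.4°, groundspeed=122.6 kt
Leg 2: heading=216.6°, groundspeed=108.5 kt
Leg 3: heading=237.9°, groundspeed=103.6 kt
Leg 4: heading=112.7°, groundspeed=131.7 kt

Leg 1: desired track 158.2°; wind correction +7.2° → command heading 165.4°, groundspeed 122.6 kt
Leg 2: desired track 209.2°; wind correction +7.4° → command heading 216.6°, groundspeed 108.5 kt
Leg 3: desired track 232.4°; wind correction +5.5° → command heading 237.9°, groundspeed 103.6 kt
Leg 4: desired track 110.6°; wind correction +2.1° → command heading 112.7°, groundspeed 131.7 kt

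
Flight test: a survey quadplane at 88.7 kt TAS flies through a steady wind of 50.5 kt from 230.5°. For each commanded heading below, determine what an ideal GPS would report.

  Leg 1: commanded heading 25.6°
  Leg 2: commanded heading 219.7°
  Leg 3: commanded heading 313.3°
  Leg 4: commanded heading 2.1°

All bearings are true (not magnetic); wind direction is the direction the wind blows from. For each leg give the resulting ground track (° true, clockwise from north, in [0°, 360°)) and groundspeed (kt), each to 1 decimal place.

Leg 1: heading 25.6°; drift +9.0° → track 34.6°, groundspeed 136.2 kt
Leg 2: heading 219.7°; drift -13.6° → track 206.1°, groundspeed 40.2 kt
Leg 3: heading 313.3°; drift +31.3° → track 344.6°, groundspeed 96.4 kt
Leg 4: heading 2.1°; drift +17.2° → track 19.3°, groundspeed 127.9 kt

Leg 1: track=34.6°, groundspeed=136.2 kt
Leg 2: track=206.1°, groundspeed=40.2 kt
Leg 3: track=344.6°, groundspeed=96.4 kt
Leg 4: track=19.3°, groundspeed=127.9 kt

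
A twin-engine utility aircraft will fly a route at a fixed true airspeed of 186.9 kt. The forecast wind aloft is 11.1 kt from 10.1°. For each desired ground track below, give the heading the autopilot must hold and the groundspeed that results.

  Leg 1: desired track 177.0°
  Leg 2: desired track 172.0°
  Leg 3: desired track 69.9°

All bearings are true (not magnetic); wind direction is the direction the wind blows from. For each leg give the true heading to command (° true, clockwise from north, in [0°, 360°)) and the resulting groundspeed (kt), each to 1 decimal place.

Leg 1: desired track 177.0°; wind correction -0.8° → command heading 176.2°, groundspeed 197.7 kt
Leg 2: desired track 172.0°; wind correction -1.1° → command heading 170.9°, groundspeed 197.4 kt
Leg 3: desired track 69.9°; wind correction -2.9° → command heading 67.0°, groundspeed 181.1 kt

Leg 1: heading=176.2°, groundspeed=197.7 kt
Leg 2: heading=170.9°, groundspeed=197.4 kt
Leg 3: heading=67.0°, groundspeed=181.1 kt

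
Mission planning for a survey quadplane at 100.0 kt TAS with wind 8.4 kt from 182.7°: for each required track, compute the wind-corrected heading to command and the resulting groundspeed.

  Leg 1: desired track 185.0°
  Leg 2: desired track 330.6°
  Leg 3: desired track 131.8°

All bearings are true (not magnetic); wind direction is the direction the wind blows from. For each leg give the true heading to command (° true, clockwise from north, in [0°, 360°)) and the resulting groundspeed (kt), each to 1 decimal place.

Leg 1: heading=184.8°, groundspeed=91.6 kt
Leg 2: heading=328.0°, groundspeed=107.0 kt
Leg 3: heading=135.5°, groundspeed=94.5 kt

Leg 1: desired track 185.0°; wind correction -0.2° → command heading 184.8°, groundspeed 91.6 kt
Leg 2: desired track 330.6°; wind correction -2.6° → command heading 328.0°, groundspeed 107.0 kt
Leg 3: desired track 131.8°; wind correction +3.7° → command heading 135.5°, groundspeed 94.5 kt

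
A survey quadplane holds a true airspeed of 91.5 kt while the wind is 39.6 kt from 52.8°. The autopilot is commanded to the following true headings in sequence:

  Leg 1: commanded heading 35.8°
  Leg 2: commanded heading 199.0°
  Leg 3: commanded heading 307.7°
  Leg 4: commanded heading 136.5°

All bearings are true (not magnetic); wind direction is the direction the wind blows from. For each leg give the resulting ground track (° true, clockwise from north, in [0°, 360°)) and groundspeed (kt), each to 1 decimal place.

Leg 1: track=23.6°, groundspeed=54.9 kt
Leg 2: track=209.0°, groundspeed=126.3 kt
Leg 3: track=287.1°, groundspeed=108.8 kt
Leg 4: track=160.8°, groundspeed=95.6 kt

Leg 1: heading 35.8°; drift -12.2° → track 23.6°, groundspeed 54.9 kt
Leg 2: heading 199.0°; drift +10.0° → track 209.0°, groundspeed 126.3 kt
Leg 3: heading 307.7°; drift -20.6° → track 287.1°, groundspeed 108.8 kt
Leg 4: heading 136.5°; drift +24.3° → track 160.8°, groundspeed 95.6 kt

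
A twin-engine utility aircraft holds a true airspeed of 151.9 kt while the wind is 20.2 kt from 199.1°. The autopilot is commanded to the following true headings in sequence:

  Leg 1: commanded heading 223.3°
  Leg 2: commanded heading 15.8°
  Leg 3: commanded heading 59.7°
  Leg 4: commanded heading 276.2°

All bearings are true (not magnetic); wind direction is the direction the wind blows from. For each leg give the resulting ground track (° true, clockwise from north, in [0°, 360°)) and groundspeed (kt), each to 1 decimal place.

Leg 1: track=226.8°, groundspeed=133.7 kt
Leg 2: track=16.2°, groundspeed=172.1 kt
Leg 3: track=55.2°, groundspeed=167.8 kt
Leg 4: track=283.8°, groundspeed=148.7 kt

Leg 1: heading 223.3°; drift +3.5° → track 226.8°, groundspeed 133.7 kt
Leg 2: heading 15.8°; drift +0.4° → track 16.2°, groundspeed 172.1 kt
Leg 3: heading 59.7°; drift -4.5° → track 55.2°, groundspeed 167.8 kt
Leg 4: heading 276.2°; drift +7.6° → track 283.8°, groundspeed 148.7 kt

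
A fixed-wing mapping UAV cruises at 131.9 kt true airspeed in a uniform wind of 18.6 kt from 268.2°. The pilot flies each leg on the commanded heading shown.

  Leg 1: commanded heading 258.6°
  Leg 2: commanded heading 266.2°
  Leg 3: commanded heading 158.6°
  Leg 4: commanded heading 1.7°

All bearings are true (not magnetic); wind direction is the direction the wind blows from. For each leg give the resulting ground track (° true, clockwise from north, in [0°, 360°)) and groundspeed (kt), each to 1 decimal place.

Leg 1: heading 258.6°; drift -1.6° → track 257.0°, groundspeed 113.6 kt
Leg 2: heading 266.2°; drift -0.3° → track 265.9°, groundspeed 113.3 kt
Leg 3: heading 158.6°; drift -7.2° → track 151.4°, groundspeed 139.2 kt
Leg 4: heading 1.7°; drift +7.9° → track 9.6°, groundspeed 134.3 kt

Leg 1: track=257.0°, groundspeed=113.6 kt
Leg 2: track=265.9°, groundspeed=113.3 kt
Leg 3: track=151.4°, groundspeed=139.2 kt
Leg 4: track=9.6°, groundspeed=134.3 kt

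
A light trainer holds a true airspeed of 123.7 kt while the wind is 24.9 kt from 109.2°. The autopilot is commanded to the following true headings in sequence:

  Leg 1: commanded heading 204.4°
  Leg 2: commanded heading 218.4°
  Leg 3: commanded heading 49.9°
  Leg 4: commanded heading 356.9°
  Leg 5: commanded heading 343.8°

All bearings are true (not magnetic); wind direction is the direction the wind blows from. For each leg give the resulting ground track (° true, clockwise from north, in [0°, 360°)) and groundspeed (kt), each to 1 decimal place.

Leg 1: track=215.5°, groundspeed=128.4 kt
Leg 2: track=228.5°, groundspeed=134.0 kt
Leg 3: track=39.0°, groundspeed=113.0 kt
Leg 4: track=347.1°, groundspeed=135.1 kt
Leg 5: track=335.4°, groundspeed=139.6 kt

Leg 1: heading 204.4°; drift +11.1° → track 215.5°, groundspeed 128.4 kt
Leg 2: heading 218.4°; drift +10.1° → track 228.5°, groundspeed 134.0 kt
Leg 3: heading 49.9°; drift -10.9° → track 39.0°, groundspeed 113.0 kt
Leg 4: heading 356.9°; drift -9.8° → track 347.1°, groundspeed 135.1 kt
Leg 5: heading 343.8°; drift -8.4° → track 335.4°, groundspeed 139.6 kt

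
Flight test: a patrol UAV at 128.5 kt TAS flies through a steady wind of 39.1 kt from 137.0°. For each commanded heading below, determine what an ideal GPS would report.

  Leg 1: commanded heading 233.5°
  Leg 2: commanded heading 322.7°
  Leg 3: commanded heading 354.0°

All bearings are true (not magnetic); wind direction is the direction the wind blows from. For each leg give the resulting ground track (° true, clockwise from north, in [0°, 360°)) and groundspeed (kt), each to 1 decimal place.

Leg 1: heading 233.5°; drift +16.3° → track 249.8°, groundspeed 138.5 kt
Leg 2: heading 322.7°; drift -1.3° → track 321.4°, groundspeed 167.5 kt
Leg 3: heading 354.0°; drift -8.4° → track 345.6°, groundspeed 161.5 kt

Leg 1: track=249.8°, groundspeed=138.5 kt
Leg 2: track=321.4°, groundspeed=167.5 kt
Leg 3: track=345.6°, groundspeed=161.5 kt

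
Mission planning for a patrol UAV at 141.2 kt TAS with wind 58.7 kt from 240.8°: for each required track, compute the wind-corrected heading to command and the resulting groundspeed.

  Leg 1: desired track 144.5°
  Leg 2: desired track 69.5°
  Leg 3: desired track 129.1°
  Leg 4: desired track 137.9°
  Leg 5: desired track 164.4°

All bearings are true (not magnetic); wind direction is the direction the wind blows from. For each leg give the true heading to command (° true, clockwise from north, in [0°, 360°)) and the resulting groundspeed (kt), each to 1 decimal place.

Leg 1: heading=168.9°, groundspeed=135.0 kt
Leg 2: heading=73.1°, groundspeed=198.9 kt
Leg 3: heading=151.8°, groundspeed=151.9 kt
Leg 4: heading=161.8°, groundspeed=142.2 kt
Leg 5: heading=188.2°, groundspeed=115.4 kt

Leg 1: desired track 144.5°; wind correction +24.4° → command heading 168.9°, groundspeed 135.0 kt
Leg 2: desired track 69.5°; wind correction +3.6° → command heading 73.1°, groundspeed 198.9 kt
Leg 3: desired track 129.1°; wind correction +22.7° → command heading 151.8°, groundspeed 151.9 kt
Leg 4: desired track 137.9°; wind correction +23.9° → command heading 161.8°, groundspeed 142.2 kt
Leg 5: desired track 164.4°; wind correction +23.8° → command heading 188.2°, groundspeed 115.4 kt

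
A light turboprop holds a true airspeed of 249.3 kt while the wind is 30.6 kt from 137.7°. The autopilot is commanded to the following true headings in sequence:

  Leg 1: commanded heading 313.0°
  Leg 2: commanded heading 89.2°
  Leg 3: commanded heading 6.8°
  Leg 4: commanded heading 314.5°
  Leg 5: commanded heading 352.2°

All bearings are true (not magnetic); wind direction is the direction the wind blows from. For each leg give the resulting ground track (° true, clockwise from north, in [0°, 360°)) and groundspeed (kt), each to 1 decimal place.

Leg 1: heading 313.0°; drift +0.5° → track 313.5°, groundspeed 279.8 kt
Leg 2: heading 89.2°; drift -5.7° → track 83.5°, groundspeed 230.2 kt
Leg 3: heading 6.8°; drift -4.9° → track 1.9°, groundspeed 270.3 kt
Leg 4: heading 314.5°; drift +0.3° → track 314.8°, groundspeed 279.9 kt
Leg 5: heading 352.2°; drift -3.6° → track 348.6°, groundspeed 275.1 kt

Leg 1: track=313.5°, groundspeed=279.8 kt
Leg 2: track=83.5°, groundspeed=230.2 kt
Leg 3: track=1.9°, groundspeed=270.3 kt
Leg 4: track=314.8°, groundspeed=279.9 kt
Leg 5: track=348.6°, groundspeed=275.1 kt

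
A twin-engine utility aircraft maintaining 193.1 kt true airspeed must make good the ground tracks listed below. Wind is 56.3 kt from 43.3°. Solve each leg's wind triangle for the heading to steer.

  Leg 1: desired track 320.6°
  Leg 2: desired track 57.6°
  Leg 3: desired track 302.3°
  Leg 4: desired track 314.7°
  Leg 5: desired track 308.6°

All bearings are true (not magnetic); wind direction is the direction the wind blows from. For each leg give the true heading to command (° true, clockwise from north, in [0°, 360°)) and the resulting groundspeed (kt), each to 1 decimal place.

Leg 1: desired track 320.6°; wind correction +16.8° → command heading 337.4°, groundspeed 177.7 kt
Leg 2: desired track 57.6°; wind correction -4.1° → command heading 53.5°, groundspeed 138.0 kt
Leg 3: desired track 302.3°; wind correction +16.6° → command heading 318.9°, groundspeed 195.8 kt
Leg 4: desired track 314.7°; wind correction +16.9° → command heading 331.6°, groundspeed 183.3 kt
Leg 5: desired track 308.6°; wind correction +16.9° → command heading 325.5°, groundspeed 189.4 kt

Leg 1: heading=337.4°, groundspeed=177.7 kt
Leg 2: heading=53.5°, groundspeed=138.0 kt
Leg 3: heading=318.9°, groundspeed=195.8 kt
Leg 4: heading=331.6°, groundspeed=183.3 kt
Leg 5: heading=325.5°, groundspeed=189.4 kt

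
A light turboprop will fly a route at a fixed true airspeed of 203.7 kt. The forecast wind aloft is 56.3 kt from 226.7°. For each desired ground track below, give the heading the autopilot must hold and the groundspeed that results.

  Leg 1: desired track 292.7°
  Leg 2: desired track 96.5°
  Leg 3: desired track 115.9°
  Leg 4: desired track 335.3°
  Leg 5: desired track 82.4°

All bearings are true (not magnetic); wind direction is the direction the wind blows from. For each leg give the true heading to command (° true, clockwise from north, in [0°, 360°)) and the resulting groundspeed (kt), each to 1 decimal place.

Leg 1: desired track 292.7°; wind correction -14.6° → command heading 278.1°, groundspeed 174.2 kt
Leg 2: desired track 96.5°; wind correction +12.2° → command heading 108.7°, groundspeed 235.4 kt
Leg 3: desired track 115.9°; wind correction +15.0° → command heading 130.9°, groundspeed 216.8 kt
Leg 4: desired track 335.3°; wind correction -15.2° → command heading 320.1°, groundspeed 214.5 kt
Leg 5: desired track 82.4°; wind correction +9.3° → command heading 91.7°, groundspeed 246.8 kt

Leg 1: heading=278.1°, groundspeed=174.2 kt
Leg 2: heading=108.7°, groundspeed=235.4 kt
Leg 3: heading=130.9°, groundspeed=216.8 kt
Leg 4: heading=320.1°, groundspeed=214.5 kt
Leg 5: heading=91.7°, groundspeed=246.8 kt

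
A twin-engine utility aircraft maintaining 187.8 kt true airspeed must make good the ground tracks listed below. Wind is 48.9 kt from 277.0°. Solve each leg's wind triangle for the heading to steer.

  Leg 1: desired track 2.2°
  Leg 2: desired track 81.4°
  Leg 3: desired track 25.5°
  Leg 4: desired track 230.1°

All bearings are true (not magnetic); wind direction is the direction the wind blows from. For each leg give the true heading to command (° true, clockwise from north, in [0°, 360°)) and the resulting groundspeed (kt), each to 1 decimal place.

Leg 1: heading=347.2°, groundspeed=177.3 kt
Leg 2: heading=77.4°, groundspeed=234.4 kt
Leg 3: heading=11.2°, groundspeed=197.5 kt
Leg 4: heading=241.1°, groundspeed=151.0 kt

Leg 1: desired track 2.2°; wind correction -15.0° → command heading 347.2°, groundspeed 177.3 kt
Leg 2: desired track 81.4°; wind correction -4.0° → command heading 77.4°, groundspeed 234.4 kt
Leg 3: desired track 25.5°; wind correction -14.3° → command heading 11.2°, groundspeed 197.5 kt
Leg 4: desired track 230.1°; wind correction +11.0° → command heading 241.1°, groundspeed 151.0 kt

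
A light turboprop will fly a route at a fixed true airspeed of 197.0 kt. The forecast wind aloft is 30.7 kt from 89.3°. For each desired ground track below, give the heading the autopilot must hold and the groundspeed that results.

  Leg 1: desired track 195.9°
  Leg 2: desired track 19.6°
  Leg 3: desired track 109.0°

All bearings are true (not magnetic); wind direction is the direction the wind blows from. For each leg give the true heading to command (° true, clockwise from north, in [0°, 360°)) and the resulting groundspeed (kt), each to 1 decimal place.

Leg 1: desired track 195.9°; wind correction -8.6° → command heading 187.3°, groundspeed 203.6 kt
Leg 2: desired track 19.6°; wind correction +8.4° → command heading 28.0°, groundspeed 184.2 kt
Leg 3: desired track 109.0°; wind correction -3.0° → command heading 106.0°, groundspeed 167.8 kt

Leg 1: heading=187.3°, groundspeed=203.6 kt
Leg 2: heading=28.0°, groundspeed=184.2 kt
Leg 3: heading=106.0°, groundspeed=167.8 kt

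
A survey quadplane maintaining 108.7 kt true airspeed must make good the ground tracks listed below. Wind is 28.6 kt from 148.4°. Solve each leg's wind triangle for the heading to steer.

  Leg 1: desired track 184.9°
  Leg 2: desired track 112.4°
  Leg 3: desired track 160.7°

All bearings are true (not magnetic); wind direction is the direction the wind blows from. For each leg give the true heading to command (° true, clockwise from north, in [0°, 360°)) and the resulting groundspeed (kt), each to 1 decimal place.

Leg 1: heading=175.9°, groundspeed=84.4 kt
Leg 2: heading=121.3°, groundspeed=84.3 kt
Leg 3: heading=157.5°, groundspeed=80.6 kt

Leg 1: desired track 184.9°; wind correction -9.0° → command heading 175.9°, groundspeed 84.4 kt
Leg 2: desired track 112.4°; wind correction +8.9° → command heading 121.3°, groundspeed 84.3 kt
Leg 3: desired track 160.7°; wind correction -3.2° → command heading 157.5°, groundspeed 80.6 kt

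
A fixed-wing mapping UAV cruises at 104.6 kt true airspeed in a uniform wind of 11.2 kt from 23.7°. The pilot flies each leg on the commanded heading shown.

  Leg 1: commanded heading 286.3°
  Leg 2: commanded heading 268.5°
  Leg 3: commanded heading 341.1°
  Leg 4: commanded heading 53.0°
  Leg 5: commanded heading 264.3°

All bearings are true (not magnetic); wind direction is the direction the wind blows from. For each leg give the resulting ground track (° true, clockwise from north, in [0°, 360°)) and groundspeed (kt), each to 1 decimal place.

Leg 1: heading 286.3°; drift -6.0° → track 280.3°, groundspeed 106.6 kt
Leg 2: heading 268.5°; drift -5.3° → track 263.2°, groundspeed 109.8 kt
Leg 3: heading 341.1°; drift -4.5° → track 336.6°, groundspeed 96.7 kt
Leg 4: heading 53.0°; drift +3.3° → track 56.3°, groundspeed 95.0 kt
Leg 5: heading 264.3°; drift -5.1° → track 259.2°, groundspeed 110.5 kt

Leg 1: track=280.3°, groundspeed=106.6 kt
Leg 2: track=263.2°, groundspeed=109.8 kt
Leg 3: track=336.6°, groundspeed=96.7 kt
Leg 4: track=56.3°, groundspeed=95.0 kt
Leg 5: track=259.2°, groundspeed=110.5 kt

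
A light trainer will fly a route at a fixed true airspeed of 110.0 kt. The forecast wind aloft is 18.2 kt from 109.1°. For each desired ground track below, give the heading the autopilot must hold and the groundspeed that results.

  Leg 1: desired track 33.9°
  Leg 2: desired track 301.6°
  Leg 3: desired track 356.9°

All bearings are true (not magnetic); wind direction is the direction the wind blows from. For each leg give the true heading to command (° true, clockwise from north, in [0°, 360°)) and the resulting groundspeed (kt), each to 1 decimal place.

Leg 1: desired track 33.9°; wind correction +9.2° → command heading 43.1°, groundspeed 103.9 kt
Leg 2: desired track 301.6°; wind correction +2.1° → command heading 303.7°, groundspeed 127.7 kt
Leg 3: desired track 356.9°; wind correction +8.8° → command heading 5.7°, groundspeed 115.6 kt

Leg 1: heading=43.1°, groundspeed=103.9 kt
Leg 2: heading=303.7°, groundspeed=127.7 kt
Leg 3: heading=5.7°, groundspeed=115.6 kt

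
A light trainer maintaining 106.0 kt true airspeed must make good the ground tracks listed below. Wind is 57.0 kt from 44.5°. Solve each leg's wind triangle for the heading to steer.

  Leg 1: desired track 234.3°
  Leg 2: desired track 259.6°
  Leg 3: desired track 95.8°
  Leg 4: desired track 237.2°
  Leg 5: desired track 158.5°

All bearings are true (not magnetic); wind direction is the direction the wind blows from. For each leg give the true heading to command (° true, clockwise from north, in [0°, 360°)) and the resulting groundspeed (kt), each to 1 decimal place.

Leg 1: heading=239.6°, groundspeed=161.7 kt
Leg 2: heading=277.6°, groundspeed=147.4 kt
Leg 3: heading=71.0°, groundspeed=60.6 kt
Leg 4: heading=244.0°, groundspeed=160.9 kt
Leg 5: heading=129.1°, groundspeed=115.5 kt

Leg 1: desired track 234.3°; wind correction +5.3° → command heading 239.6°, groundspeed 161.7 kt
Leg 2: desired track 259.6°; wind correction +18.0° → command heading 277.6°, groundspeed 147.4 kt
Leg 3: desired track 95.8°; wind correction -24.8° → command heading 71.0°, groundspeed 60.6 kt
Leg 4: desired track 237.2°; wind correction +6.8° → command heading 244.0°, groundspeed 160.9 kt
Leg 5: desired track 158.5°; wind correction -29.4° → command heading 129.1°, groundspeed 115.5 kt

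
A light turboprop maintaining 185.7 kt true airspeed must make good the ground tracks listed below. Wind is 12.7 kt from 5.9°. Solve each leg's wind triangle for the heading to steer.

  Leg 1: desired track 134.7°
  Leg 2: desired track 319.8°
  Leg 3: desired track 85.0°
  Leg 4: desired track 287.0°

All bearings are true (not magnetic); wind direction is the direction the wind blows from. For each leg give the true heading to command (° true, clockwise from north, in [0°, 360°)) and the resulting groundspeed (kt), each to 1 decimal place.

Leg 1: heading=131.6°, groundspeed=193.4 kt
Leg 2: heading=322.6°, groundspeed=176.7 kt
Leg 3: heading=81.1°, groundspeed=182.9 kt
Leg 4: heading=290.8°, groundspeed=182.8 kt

Leg 1: desired track 134.7°; wind correction -3.1° → command heading 131.6°, groundspeed 193.4 kt
Leg 2: desired track 319.8°; wind correction +2.8° → command heading 322.6°, groundspeed 176.7 kt
Leg 3: desired track 85.0°; wind correction -3.9° → command heading 81.1°, groundspeed 182.9 kt
Leg 4: desired track 287.0°; wind correction +3.8° → command heading 290.8°, groundspeed 182.8 kt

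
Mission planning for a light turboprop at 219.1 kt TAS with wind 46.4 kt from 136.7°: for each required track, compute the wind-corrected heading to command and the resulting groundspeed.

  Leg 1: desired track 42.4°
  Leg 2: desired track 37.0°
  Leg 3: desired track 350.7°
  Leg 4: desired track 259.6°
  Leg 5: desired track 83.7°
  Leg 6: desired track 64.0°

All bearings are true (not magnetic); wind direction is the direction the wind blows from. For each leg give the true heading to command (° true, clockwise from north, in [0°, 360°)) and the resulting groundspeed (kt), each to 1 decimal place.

Leg 1: desired track 42.4°; wind correction +12.2° → command heading 54.6°, groundspeed 217.6 kt
Leg 2: desired track 37.0°; wind correction +12.0° → command heading 49.0°, groundspeed 222.1 kt
Leg 3: desired track 350.7°; wind correction +6.8° → command heading 357.5°, groundspeed 256.0 kt
Leg 4: desired track 259.6°; wind correction -10.2° → command heading 249.4°, groundspeed 240.8 kt
Leg 5: desired track 83.7°; wind correction +9.7° → command heading 93.4°, groundspeed 188.0 kt
Leg 6: desired track 64.0°; wind correction +11.7° → command heading 75.7°, groundspeed 200.8 kt

Leg 1: heading=54.6°, groundspeed=217.6 kt
Leg 2: heading=49.0°, groundspeed=222.1 kt
Leg 3: heading=357.5°, groundspeed=256.0 kt
Leg 4: heading=249.4°, groundspeed=240.8 kt
Leg 5: heading=93.4°, groundspeed=188.0 kt
Leg 6: heading=75.7°, groundspeed=200.8 kt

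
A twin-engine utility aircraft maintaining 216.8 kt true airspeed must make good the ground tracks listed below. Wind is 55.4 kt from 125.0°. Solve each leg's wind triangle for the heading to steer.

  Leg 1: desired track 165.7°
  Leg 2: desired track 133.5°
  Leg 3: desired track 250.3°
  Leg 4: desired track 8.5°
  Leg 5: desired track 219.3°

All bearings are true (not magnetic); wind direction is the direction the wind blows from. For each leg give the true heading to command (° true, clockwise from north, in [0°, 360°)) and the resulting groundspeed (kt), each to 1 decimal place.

Leg 1: desired track 165.7°; wind correction -9.6° → command heading 156.1°, groundspeed 171.8 kt
Leg 2: desired track 133.5°; wind correction -2.2° → command heading 131.3°, groundspeed 161.9 kt
Leg 3: desired track 250.3°; wind correction -12.0° → command heading 238.3°, groundspeed 244.0 kt
Leg 4: desired track 8.5°; wind correction +13.2° → command heading 21.7°, groundspeed 235.8 kt
Leg 5: desired track 219.3°; wind correction -14.8° → command heading 204.5°, groundspeed 213.8 kt

Leg 1: heading=156.1°, groundspeed=171.8 kt
Leg 2: heading=131.3°, groundspeed=161.9 kt
Leg 3: heading=238.3°, groundspeed=244.0 kt
Leg 4: heading=21.7°, groundspeed=235.8 kt
Leg 5: heading=204.5°, groundspeed=213.8 kt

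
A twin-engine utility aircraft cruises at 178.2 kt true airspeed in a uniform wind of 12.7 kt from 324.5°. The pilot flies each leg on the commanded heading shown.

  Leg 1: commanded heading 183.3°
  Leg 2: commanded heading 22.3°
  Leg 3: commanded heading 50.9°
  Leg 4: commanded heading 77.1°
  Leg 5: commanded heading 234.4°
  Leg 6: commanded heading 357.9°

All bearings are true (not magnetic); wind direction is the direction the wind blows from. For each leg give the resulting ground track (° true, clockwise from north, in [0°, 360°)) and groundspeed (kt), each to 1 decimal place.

Leg 1: track=180.9°, groundspeed=188.3 kt
Leg 2: track=25.9°, groundspeed=171.8 kt
Leg 3: track=55.0°, groundspeed=177.9 kt
Leg 4: track=80.8°, groundspeed=183.5 kt
Leg 5: track=230.3°, groundspeed=178.7 kt
Leg 6: track=0.3°, groundspeed=167.7 kt

Leg 1: heading 183.3°; drift -2.4° → track 180.9°, groundspeed 188.3 kt
Leg 2: heading 22.3°; drift +3.6° → track 25.9°, groundspeed 171.8 kt
Leg 3: heading 50.9°; drift +4.1° → track 55.0°, groundspeed 177.9 kt
Leg 4: heading 77.1°; drift +3.7° → track 80.8°, groundspeed 183.5 kt
Leg 5: heading 234.4°; drift -4.1° → track 230.3°, groundspeed 178.7 kt
Leg 6: heading 357.9°; drift +2.4° → track 0.3°, groundspeed 167.7 kt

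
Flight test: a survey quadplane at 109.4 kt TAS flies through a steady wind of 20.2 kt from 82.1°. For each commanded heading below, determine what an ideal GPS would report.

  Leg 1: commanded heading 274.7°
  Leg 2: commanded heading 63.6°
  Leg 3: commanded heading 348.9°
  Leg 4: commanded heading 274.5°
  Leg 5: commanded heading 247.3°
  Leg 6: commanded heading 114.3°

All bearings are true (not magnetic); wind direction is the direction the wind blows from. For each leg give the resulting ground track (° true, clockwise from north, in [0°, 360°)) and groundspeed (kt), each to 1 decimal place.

Leg 1: heading 274.7°; drift -2.0° → track 272.7°, groundspeed 129.2 kt
Leg 2: heading 63.6°; drift -4.1° → track 59.5°, groundspeed 90.5 kt
Leg 3: heading 348.9°; drift -10.3° → track 338.6°, groundspeed 112.4 kt
Leg 4: heading 274.5°; drift -1.9° → track 272.6°, groundspeed 129.2 kt
Leg 5: heading 247.3°; drift +2.3° → track 249.6°, groundspeed 129.0 kt
Leg 6: heading 114.3°; drift +6.7° → track 121.0°, groundspeed 92.9 kt

Leg 1: track=272.7°, groundspeed=129.2 kt
Leg 2: track=59.5°, groundspeed=90.5 kt
Leg 3: track=338.6°, groundspeed=112.4 kt
Leg 4: track=272.6°, groundspeed=129.2 kt
Leg 5: track=249.6°, groundspeed=129.0 kt
Leg 6: track=121.0°, groundspeed=92.9 kt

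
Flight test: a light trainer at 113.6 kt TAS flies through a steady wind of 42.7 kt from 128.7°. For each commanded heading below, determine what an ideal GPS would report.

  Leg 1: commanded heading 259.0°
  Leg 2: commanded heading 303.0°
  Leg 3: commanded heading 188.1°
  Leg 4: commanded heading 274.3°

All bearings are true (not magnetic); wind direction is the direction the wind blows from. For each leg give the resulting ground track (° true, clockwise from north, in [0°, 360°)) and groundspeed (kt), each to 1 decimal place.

Leg 1: track=272.0°, groundspeed=144.9 kt
Leg 2: track=304.6°, groundspeed=156.1 kt
Leg 3: track=209.9°, groundspeed=98.9 kt
Leg 4: track=283.5°, groundspeed=150.8 kt

Leg 1: heading 259.0°; drift +13.0° → track 272.0°, groundspeed 144.9 kt
Leg 2: heading 303.0°; drift +1.6° → track 304.6°, groundspeed 156.1 kt
Leg 3: heading 188.1°; drift +21.8° → track 209.9°, groundspeed 98.9 kt
Leg 4: heading 274.3°; drift +9.2° → track 283.5°, groundspeed 150.8 kt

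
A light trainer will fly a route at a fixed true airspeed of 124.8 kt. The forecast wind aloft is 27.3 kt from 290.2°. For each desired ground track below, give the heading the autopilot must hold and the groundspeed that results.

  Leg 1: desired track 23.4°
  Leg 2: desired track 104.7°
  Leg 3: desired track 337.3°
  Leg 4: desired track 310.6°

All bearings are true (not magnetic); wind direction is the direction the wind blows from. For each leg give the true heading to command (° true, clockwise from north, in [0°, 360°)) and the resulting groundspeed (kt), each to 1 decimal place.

Leg 1: desired track 23.4°; wind correction -12.6° → command heading 10.8°, groundspeed 123.3 kt
Leg 2: desired track 104.7°; wind correction -1.2° → command heading 103.5°, groundspeed 151.9 kt
Leg 3: desired track 337.3°; wind correction -9.2° → command heading 328.1°, groundspeed 104.6 kt
Leg 4: desired track 310.6°; wind correction -4.4° → command heading 306.2°, groundspeed 98.8 kt

Leg 1: heading=10.8°, groundspeed=123.3 kt
Leg 2: heading=103.5°, groundspeed=151.9 kt
Leg 3: heading=328.1°, groundspeed=104.6 kt
Leg 4: heading=306.2°, groundspeed=98.8 kt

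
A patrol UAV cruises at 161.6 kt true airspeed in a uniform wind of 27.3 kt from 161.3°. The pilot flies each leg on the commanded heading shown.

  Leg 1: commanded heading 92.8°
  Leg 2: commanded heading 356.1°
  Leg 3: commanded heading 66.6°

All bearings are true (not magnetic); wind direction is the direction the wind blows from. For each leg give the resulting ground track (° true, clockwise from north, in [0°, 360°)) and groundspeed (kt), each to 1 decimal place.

Leg 1: heading 92.8°; drift -9.5° → track 83.3°, groundspeed 153.7 kt
Leg 2: heading 356.1°; drift -2.1° → track 354.0°, groundspeed 188.1 kt
Leg 3: heading 66.6°; drift -9.4° → track 57.2°, groundspeed 166.1 kt

Leg 1: track=83.3°, groundspeed=153.7 kt
Leg 2: track=354.0°, groundspeed=188.1 kt
Leg 3: track=57.2°, groundspeed=166.1 kt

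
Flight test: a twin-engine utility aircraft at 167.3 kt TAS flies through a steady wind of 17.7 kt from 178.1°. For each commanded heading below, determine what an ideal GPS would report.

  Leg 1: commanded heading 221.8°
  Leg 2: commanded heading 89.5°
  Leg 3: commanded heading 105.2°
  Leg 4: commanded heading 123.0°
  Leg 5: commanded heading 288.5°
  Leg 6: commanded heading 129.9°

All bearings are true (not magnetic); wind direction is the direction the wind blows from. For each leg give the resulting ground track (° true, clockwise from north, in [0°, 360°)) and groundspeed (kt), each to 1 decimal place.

Leg 1: track=226.3°, groundspeed=155.0 kt
Leg 2: track=83.4°, groundspeed=167.8 kt
Leg 3: track=99.2°, groundspeed=163.0 kt
Leg 4: track=117.7°, groundspeed=157.8 kt
Leg 5: track=294.0°, groundspeed=174.3 kt
Leg 6: track=125.0°, groundspeed=156.1 kt

Leg 1: heading 221.8°; drift +4.5° → track 226.3°, groundspeed 155.0 kt
Leg 2: heading 89.5°; drift -6.1° → track 83.4°, groundspeed 167.8 kt
Leg 3: heading 105.2°; drift -6.0° → track 99.2°, groundspeed 163.0 kt
Leg 4: heading 123.0°; drift -5.3° → track 117.7°, groundspeed 157.8 kt
Leg 5: heading 288.5°; drift +5.5° → track 294.0°, groundspeed 174.3 kt
Leg 6: heading 129.9°; drift -4.9° → track 125.0°, groundspeed 156.1 kt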